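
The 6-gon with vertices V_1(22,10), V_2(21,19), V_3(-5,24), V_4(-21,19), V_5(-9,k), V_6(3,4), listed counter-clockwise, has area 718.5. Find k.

-6

Write out the shoelace sum; only the two edges meeting at V_5 involve k:
2·Area = [((-21)·k − (-9)·19) + ((-9)·4 − 3·k)] + 1158
       = -24·k + 1293 = 1437
⇒ k = -6.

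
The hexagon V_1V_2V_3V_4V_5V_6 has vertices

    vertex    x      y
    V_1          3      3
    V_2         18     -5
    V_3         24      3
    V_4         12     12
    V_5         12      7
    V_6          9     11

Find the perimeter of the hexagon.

|V_1V_2| = √((15)² + (-8)²) = √289 = 17
|V_2V_3| = √((6)² + (8)²) = √100 = 10
|V_3V_4| = √((-12)² + (9)²) = √225 = 15
|V_4V_5| = √((0)² + (-5)²) = √25 = 5
|V_5V_6| = √((-3)² + (4)²) = √25 = 5
|V_6V_1| = √((-6)² + (-8)²) = √100 = 10
Perimeter = 17 + 10 + 15 + 5 + 5 + 10 = 62.

62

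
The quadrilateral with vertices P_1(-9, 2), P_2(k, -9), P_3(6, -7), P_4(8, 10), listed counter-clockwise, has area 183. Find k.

Write out the shoelace sum; only the two edges meeting at P_2 involve k:
2·Area = [((-9)·(-9) − k·2) + (k·(-7) − 6·(-9))] + 222
       = -9·k + 357 = 366
⇒ k = -1.

-1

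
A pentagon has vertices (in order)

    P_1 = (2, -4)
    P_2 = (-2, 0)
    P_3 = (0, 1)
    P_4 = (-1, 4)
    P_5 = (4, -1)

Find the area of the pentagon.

19

Apply the shoelace (surveyor's) formula: 2A = Σ (x_i·y_{i+1} − x_{i+1}·y_i), indices taken mod 5.
Cross-terms: -8, -2, 1, -15, -14  ⇒  Σ = -38
Area = |Σ|/2 = 19.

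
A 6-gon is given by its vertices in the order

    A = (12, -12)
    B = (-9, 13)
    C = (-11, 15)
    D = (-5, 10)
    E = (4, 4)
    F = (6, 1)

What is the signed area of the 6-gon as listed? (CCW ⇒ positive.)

Σ = (48) + (8) + (-35) + (-60) + (-20) + (-84) = -143
Signed area = Σ/2 = -71.5 (negative ⇒ clockwise traversal).

-71.5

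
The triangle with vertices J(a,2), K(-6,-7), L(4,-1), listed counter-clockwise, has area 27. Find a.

The doubled signed area Σ (x_i y_{i+1} − x_{i+1} y_i) is linear in a.
With a=0 it equals 54; the coefficient of a is -6 (from the two edges through J).
So -6·a + 54 = 2·27 = 54 ⇒ a = 0.

0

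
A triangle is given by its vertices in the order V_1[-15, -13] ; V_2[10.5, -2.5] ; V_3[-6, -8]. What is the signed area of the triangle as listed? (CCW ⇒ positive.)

16.5

Apply the surveyor's formula: 2A = Σ (x_i·y_{i+1} − x_{i+1}·y_i), indices taken mod 3.
Σ = (174) + (-99) + (-42) = 33
Signed area = Σ/2 = 16.5 (positive ⇒ counter-clockwise traversal).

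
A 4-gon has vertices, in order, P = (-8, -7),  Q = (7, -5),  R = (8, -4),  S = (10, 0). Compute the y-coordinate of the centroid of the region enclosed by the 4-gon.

-282/71

Apply the surveyor's formula. First the cross-terms c_i = x_i·y_{i+1} − x_{i+1}·y_i:
  89, 12, 40, -70  ⇒  2A = 71, A = 35.5.
Then Σ (y_i + y_{i+1})·c_i = -846, so ȳ = -846 / (6·35.5) = -282/71.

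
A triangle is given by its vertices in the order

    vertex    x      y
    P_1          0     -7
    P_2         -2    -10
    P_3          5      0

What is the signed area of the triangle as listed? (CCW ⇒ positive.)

0.5

Σ = (-14) + (50) + (-35) = 1
Signed area = Σ/2 = 0.5 (positive ⇒ counter-clockwise traversal).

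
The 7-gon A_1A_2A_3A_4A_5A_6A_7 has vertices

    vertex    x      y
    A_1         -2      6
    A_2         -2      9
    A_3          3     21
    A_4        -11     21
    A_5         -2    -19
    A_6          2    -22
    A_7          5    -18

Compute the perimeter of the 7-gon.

106

|A_1A_2| = √((0)² + (3)²) = √9 = 3
|A_2A_3| = √((5)² + (12)²) = √169 = 13
|A_3A_4| = √((-14)² + (0)²) = √196 = 14
|A_4A_5| = √((9)² + (-40)²) = √1681 = 41
|A_5A_6| = √((4)² + (-3)²) = √25 = 5
|A_6A_7| = √((3)² + (4)²) = √25 = 5
|A_7A_1| = √((-7)² + (24)²) = √625 = 25
Perimeter = 3 + 13 + 14 + 41 + 5 + 5 + 25 = 106.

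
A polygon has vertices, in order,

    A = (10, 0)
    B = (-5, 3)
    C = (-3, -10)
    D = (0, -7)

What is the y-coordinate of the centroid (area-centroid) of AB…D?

Apply the shoelace (surveyor's) formula. First the cross-terms c_i = x_i·y_{i+1} − x_{i+1}·y_i:
  30, 59, 21, 70  ⇒  2A = 180, A = 90.
Then Σ (y_i + y_{i+1})·c_i = -1170, so ȳ = -1170 / (6·90) = -13/6.

-13/6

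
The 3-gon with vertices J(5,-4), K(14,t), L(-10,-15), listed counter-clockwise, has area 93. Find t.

15

The doubled signed area Σ (x_i y_{i+1} − x_{i+1} y_i) is linear in t.
With t=0 it equals -39; the coefficient of t is 15 (from the two edges through K).
So 15·t + -39 = 2·93 = 186 ⇒ t = 15.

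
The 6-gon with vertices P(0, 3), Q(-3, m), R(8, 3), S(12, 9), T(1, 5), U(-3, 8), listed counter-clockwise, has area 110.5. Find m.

Write out the shoelace sum; only the two edges meeting at Q involve m:
2·Area = [(0·m − (-3)·3) + ((-3)·3 − 8·m)] + 101
       = -8·m + 101 = 221
⇒ m = -15.

-15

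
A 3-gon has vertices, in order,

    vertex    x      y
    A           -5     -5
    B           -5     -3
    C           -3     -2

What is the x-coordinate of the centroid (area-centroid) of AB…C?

-13/3

Apply Gauss's area formula. First the cross-terms c_i = x_i·y_{i+1} − x_{i+1}·y_i:
  -10, 1, 5  ⇒  2A = -4, A = -2.
Then Σ (x_i + x_{i+1})·c_i = 52, so x̄ = 52 / (6·(-2)) = -13/3.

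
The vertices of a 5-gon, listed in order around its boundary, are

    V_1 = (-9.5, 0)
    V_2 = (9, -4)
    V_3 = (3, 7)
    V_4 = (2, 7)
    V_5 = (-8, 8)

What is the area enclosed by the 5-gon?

Apply Gauss's area formula: 2A = Σ (x_i·y_{i+1} − x_{i+1}·y_i), indices taken mod 5.
V_1→V_2: (-9.5)(-4) − (9)(0) = 38
V_2→V_3: (9)(7) − (3)(-4) = 75
V_3→V_4: (3)(7) − (2)(7) = 7
V_4→V_5: (2)(8) − (-8)(7) = 72
V_5→V_1: (-8)(0) − (-9.5)(8) = 76
Σ = 268
Area = |Σ|/2 = 134.

134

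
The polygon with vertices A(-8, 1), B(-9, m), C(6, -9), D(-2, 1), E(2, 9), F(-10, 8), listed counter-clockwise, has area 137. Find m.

The doubled signed area Σ (x_i y_{i+1} − x_{i+1} y_i) is linear in m.
With m=0 it equals 218; the coefficient of m is -14 (from the two edges through B).
So -14·m + 218 = 2·137 = 274 ⇒ m = -4.

-4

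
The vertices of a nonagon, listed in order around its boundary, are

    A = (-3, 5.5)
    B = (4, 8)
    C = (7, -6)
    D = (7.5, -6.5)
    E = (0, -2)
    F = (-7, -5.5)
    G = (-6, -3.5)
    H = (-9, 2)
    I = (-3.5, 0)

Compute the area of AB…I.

109.875

Σ = (-46) + (-80) + (-0.5) + (-15) + (-14) + (-8.5) + (-43.5) + (7) + (-19.25) = -219.75
Area = |Σ|/2 = 109.875.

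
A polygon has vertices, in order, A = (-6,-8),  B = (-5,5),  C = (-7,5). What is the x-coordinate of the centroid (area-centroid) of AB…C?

-6

Apply the shoelace formula. First the cross-terms c_i = x_i·y_{i+1} − x_{i+1}·y_i:
  -70, 10, 86  ⇒  2A = 26, A = 13.
Then Σ (x_i + x_{i+1})·c_i = -468, so x̄ = -468 / (6·13) = -6.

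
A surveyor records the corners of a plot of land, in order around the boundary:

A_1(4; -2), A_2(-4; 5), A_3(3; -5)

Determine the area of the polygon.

Apply Gauss's area formula: 2A = Σ (x_i·y_{i+1} − x_{i+1}·y_i), indices taken mod 3.
Cross-terms: 12, 5, 14  ⇒  Σ = 31
Area = |Σ|/2 = 15.5.

15.5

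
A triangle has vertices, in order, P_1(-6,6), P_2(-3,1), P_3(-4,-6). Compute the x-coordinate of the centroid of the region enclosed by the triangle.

-13/3

Apply the shoelace formula. First the cross-terms c_i = x_i·y_{i+1} − x_{i+1}·y_i:
  12, 22, -60  ⇒  2A = -26, A = -13.
Then Σ (x_i + x_{i+1})·c_i = 338, so x̄ = 338 / (6·(-13)) = -13/3.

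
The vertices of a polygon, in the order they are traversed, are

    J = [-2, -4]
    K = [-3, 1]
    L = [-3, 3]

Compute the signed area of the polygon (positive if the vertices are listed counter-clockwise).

Apply the shoelace formula: 2A = Σ (x_i·y_{i+1} − x_{i+1}·y_i), indices taken mod 3.
Σ = (-14) + (-6) + (18) = -2
Signed area = Σ/2 = -1 (negative ⇒ clockwise traversal).

-1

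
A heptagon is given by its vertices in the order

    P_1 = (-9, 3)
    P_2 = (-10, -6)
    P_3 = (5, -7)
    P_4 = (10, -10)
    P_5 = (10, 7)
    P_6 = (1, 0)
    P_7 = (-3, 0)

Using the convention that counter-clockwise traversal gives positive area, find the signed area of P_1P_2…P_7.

179

Apply the surveyor's formula: 2A = Σ (x_i·y_{i+1} − x_{i+1}·y_i), indices taken mod 7.
Cross-terms: 84, 100, 20, 170, -7, 0, -9  ⇒  Σ = 358
Signed area = Σ/2 = 179 (positive ⇒ counter-clockwise traversal).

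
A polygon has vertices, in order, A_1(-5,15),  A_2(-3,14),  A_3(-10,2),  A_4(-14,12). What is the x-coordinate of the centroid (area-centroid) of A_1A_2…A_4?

-1172/133

Apply the shoelace (surveyor's) formula. First the cross-terms c_i = x_i·y_{i+1} − x_{i+1}·y_i:
  -25, 134, -92, -150  ⇒  2A = -133, A = -66.5.
Then Σ (x_i + x_{i+1})·c_i = 3516, so x̄ = 3516 / (6·(-66.5)) = -1172/133.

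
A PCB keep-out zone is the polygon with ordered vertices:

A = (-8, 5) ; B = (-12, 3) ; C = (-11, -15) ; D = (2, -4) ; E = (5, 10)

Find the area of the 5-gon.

Apply the shoelace (surveyor's) formula: 2A = Σ (x_i·y_{i+1} − x_{i+1}·y_i), indices taken mod 5.
Σ = (36) + (213) + (74) + (40) + (105) = 468
Area = |Σ|/2 = 234.

234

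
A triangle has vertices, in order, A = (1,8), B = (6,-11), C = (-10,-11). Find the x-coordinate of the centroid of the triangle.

-1

Apply the shoelace formula. First the cross-terms c_i = x_i·y_{i+1} − x_{i+1}·y_i:
  -59, -176, -69  ⇒  2A = -304, A = -152.
Then Σ (x_i + x_{i+1})·c_i = 912, so x̄ = 912 / (6·(-152)) = -1.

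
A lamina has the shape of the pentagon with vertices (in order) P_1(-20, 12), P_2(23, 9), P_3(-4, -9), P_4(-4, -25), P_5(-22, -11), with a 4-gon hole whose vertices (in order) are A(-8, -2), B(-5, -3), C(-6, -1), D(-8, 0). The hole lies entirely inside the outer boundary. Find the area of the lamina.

772

Outer boundary:
Cross-terms: -456, -171, 64, -506, -484  ⇒  Σ = -1553
Area = |Σ|/2 = 776.5.
Hole:
Apply the shoelace (surveyor's) formula: 2A = Σ (x_i·y_{i+1} − x_{i+1}·y_i), indices taken mod 4.
Σ = (14) + (-13) + (-8) + (16) = 9
Area = |Σ|/2 = 4.5.
Net area = 776.5 − 4.5 = 772.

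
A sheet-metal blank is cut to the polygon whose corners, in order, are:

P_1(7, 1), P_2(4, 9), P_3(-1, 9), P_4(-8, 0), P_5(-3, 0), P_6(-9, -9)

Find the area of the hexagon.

128.5

Σ = (59) + (45) + (72) + (0) + (27) + (54) = 257
Area = |Σ|/2 = 128.5.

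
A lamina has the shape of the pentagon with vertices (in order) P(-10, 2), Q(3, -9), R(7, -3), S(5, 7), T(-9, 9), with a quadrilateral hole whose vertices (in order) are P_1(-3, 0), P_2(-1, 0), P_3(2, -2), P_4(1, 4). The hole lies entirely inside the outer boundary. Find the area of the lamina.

Outer boundary:
Apply Gauss's area formula: 2A = Σ (x_i·y_{i+1} − x_{i+1}·y_i), indices taken mod 5.
Σ = (84) + (54) + (64) + (108) + (72) = 382
Area = |Σ|/2 = 191.
Hole:
Σ = (0) + (2) + (10) + (12) = 24
Area = |Σ|/2 = 12.
Net area = 191 − 12 = 179.

179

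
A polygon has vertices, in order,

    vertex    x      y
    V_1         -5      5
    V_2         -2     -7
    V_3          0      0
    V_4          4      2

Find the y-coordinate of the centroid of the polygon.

Apply Gauss's area formula. First the cross-terms c_i = x_i·y_{i+1} − x_{i+1}·y_i:
  45, 0, 0, 30  ⇒  2A = 75, A = 37.5.
Then Σ (y_i + y_{i+1})·c_i = 120, so ȳ = 120 / (6·37.5) = 8/15.

8/15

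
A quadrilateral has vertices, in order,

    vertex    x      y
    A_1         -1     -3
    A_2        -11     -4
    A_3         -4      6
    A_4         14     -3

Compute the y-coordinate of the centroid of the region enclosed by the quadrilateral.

Apply Gauss's area formula. First the cross-terms c_i = x_i·y_{i+1} − x_{i+1}·y_i:
  -29, -82, -72, -45  ⇒  2A = -228, A = -114.
Then Σ (y_i + y_{i+1})·c_i = 93, so ȳ = 93 / (6·(-114)) = -31/228.

-31/228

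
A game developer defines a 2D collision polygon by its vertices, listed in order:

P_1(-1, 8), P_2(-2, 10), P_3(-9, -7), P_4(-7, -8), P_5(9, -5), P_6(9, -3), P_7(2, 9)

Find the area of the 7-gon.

Apply the shoelace formula: 2A = Σ (x_i·y_{i+1} − x_{i+1}·y_i), indices taken mod 7.
P_1→P_2: (-1)(10) − (-2)(8) = 6
P_2→P_3: (-2)(-7) − (-9)(10) = 104
P_3→P_4: (-9)(-8) − (-7)(-7) = 23
P_4→P_5: (-7)(-5) − (9)(-8) = 107
P_5→P_6: (9)(-3) − (9)(-5) = 18
P_6→P_7: (9)(9) − (2)(-3) = 87
P_7→P_1: (2)(8) − (-1)(9) = 25
Σ = 370
Area = |Σ|/2 = 185.

185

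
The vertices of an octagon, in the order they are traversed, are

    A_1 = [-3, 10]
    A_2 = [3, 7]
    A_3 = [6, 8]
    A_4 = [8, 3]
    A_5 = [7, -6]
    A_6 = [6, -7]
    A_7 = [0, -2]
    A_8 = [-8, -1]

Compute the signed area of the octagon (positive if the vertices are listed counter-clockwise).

-154

Apply the surveyor's formula: 2A = Σ (x_i·y_{i+1} − x_{i+1}·y_i), indices taken mod 8.
Cross-terms: -51, -18, -46, -69, -13, -12, -16, -83  ⇒  Σ = -308
Signed area = Σ/2 = -154 (negative ⇒ clockwise traversal).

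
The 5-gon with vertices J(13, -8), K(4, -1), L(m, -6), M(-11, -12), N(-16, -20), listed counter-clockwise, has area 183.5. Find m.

The doubled signed area Σ (x_i y_{i+1} − x_{i+1} y_i) is linear in m.
With m=0 it equals 345; the coefficient of m is -11 (from the two edges through L).
So -11·m + 345 = 2·183.5 = 367 ⇒ m = -2.

-2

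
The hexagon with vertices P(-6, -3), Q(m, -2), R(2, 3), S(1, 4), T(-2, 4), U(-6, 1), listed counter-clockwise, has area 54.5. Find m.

The doubled signed area Σ (x_i y_{i+1} − x_{i+1} y_i) is linear in m.
With m=0 it equals 79; the coefficient of m is 6 (from the two edges through Q).
So 6·m + 79 = 2·54.5 = 109 ⇒ m = 5.

5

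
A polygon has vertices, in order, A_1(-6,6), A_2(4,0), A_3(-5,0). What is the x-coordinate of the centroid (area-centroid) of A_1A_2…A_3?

Apply the shoelace formula. First the cross-terms c_i = x_i·y_{i+1} − x_{i+1}·y_i:
  -24, 0, -30  ⇒  2A = -54, A = -27.
Then Σ (x_i + x_{i+1})·c_i = 378, so x̄ = 378 / (6·(-27)) = -7/3.

-7/3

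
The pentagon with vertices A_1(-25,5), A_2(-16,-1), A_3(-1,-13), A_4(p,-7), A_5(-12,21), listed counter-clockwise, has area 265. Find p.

-5

Write out the shoelace sum; only the two edges meeting at A_4 involve p:
2·Area = [((-1)·(-7) − p·(-13)) + (p·21 − (-12)·(-7))] + 777
       = 34·p + 700 = 530
⇒ p = -5.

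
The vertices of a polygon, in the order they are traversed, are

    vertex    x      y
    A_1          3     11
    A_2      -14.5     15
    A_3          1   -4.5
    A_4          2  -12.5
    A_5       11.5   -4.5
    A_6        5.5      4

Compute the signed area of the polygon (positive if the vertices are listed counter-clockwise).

252.625

Apply the surveyor's formula: 2A = Σ (x_i·y_{i+1} − x_{i+1}·y_i), indices taken mod 6.
Σ = (204.5) + (50.25) + (-3.5) + (134.75) + (70.75) + (48.5) = 505.25
Signed area = Σ/2 = 252.625 (positive ⇒ counter-clockwise traversal).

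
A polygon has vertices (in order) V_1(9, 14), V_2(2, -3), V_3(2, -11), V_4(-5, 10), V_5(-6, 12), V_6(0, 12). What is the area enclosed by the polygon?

143

Apply the shoelace (surveyor's) formula: 2A = Σ (x_i·y_{i+1} − x_{i+1}·y_i), indices taken mod 6.
Σ = (-55) + (-16) + (-35) + (0) + (-72) + (-108) = -286
Area = |Σ|/2 = 143.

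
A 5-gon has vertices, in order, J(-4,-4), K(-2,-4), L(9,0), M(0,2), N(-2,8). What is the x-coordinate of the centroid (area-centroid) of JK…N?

Apply Gauss's area formula. First the cross-terms c_i = x_i·y_{i+1} − x_{i+1}·y_i:
  8, 36, 18, 4, 40  ⇒  2A = 106, A = 53.
Then Σ (x_i + x_{i+1})·c_i = 118, so x̄ = 118 / (6·53) = 59/159.

59/159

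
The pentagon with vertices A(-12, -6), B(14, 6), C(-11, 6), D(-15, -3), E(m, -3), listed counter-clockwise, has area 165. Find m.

The doubled signed area Σ (x_i y_{i+1} − x_{i+1} y_i) is linear in m.
With m=0 it equals 294; the coefficient of m is -3 (from the two edges through E).
So -3·m + 294 = 2·165 = 330 ⇒ m = -12.

-12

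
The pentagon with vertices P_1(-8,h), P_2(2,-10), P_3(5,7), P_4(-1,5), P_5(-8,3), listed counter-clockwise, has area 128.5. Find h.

-2

The doubled signed area Σ (x_i y_{i+1} − x_{i+1} y_i) is linear in h.
With h=0 it equals 237; the coefficient of h is -10 (from the two edges through P_1).
So -10·h + 237 = 2·128.5 = 257 ⇒ h = -2.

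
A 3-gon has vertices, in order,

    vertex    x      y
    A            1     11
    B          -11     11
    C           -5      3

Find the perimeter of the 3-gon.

|AB| = √((-12)² + (0)²) = √144 = 12
|BC| = √((6)² + (-8)²) = √100 = 10
|CA| = √((6)² + (8)²) = √100 = 10
Perimeter = 12 + 10 + 10 = 32.

32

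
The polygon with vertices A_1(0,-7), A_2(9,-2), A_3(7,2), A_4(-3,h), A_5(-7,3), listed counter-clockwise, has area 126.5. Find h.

Write out the shoelace sum; only the two edges meeting at A_4 involve h:
2·Area = [(7·h − (-3)·2) + ((-3)·3 − (-7)·h)] + 144
       = 14·h + 141 = 253
⇒ h = 8.

8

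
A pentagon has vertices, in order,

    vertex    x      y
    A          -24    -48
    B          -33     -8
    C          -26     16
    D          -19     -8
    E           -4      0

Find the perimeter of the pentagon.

160

|AB| = √((-9)² + (40)²) = √1681 = 41
|BC| = √((7)² + (24)²) = √625 = 25
|CD| = √((7)² + (-24)²) = √625 = 25
|DE| = √((15)² + (8)²) = √289 = 17
|EA| = √((-20)² + (-48)²) = √2704 = 52
Perimeter = 41 + 25 + 25 + 17 + 52 = 160.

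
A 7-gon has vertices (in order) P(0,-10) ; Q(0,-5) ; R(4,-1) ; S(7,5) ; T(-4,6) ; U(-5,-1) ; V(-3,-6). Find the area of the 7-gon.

Σ = (0) + (20) + (27) + (62) + (34) + (27) + (30) = 200
Area = |Σ|/2 = 100.

100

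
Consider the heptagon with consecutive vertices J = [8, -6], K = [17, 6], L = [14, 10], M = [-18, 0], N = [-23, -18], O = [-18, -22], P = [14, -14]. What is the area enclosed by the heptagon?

Apply the shoelace (surveyor's) formula: 2A = Σ (x_i·y_{i+1} − x_{i+1}·y_i), indices taken mod 7.
J→K: (8)(6) − (17)(-6) = 150
K→L: (17)(10) − (14)(6) = 86
L→M: (14)(0) − (-18)(10) = 180
M→N: (-18)(-18) − (-23)(0) = 324
N→O: (-23)(-22) − (-18)(-18) = 182
O→P: (-18)(-14) − (14)(-22) = 560
P→J: (14)(-6) − (8)(-14) = 28
Σ = 1510
Area = |Σ|/2 = 755.

755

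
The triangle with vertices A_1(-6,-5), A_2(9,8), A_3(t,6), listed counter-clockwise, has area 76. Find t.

-5

Write out the shoelace sum; only the two edges meeting at A_3 involve t:
2·Area = [(9·6 − t·8) + (t·(-5) − (-6)·6)] + -3
       = -13·t + 87 = 152
⇒ t = -5.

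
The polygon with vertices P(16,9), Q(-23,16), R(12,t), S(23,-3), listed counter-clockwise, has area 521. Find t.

Write out the shoelace sum; only the two edges meeting at R involve t:
2·Area = [((-23)·t − 12·16) + (12·(-3) − 23·t)] + 718
       = -46·t + 490 = 1042
⇒ t = -12.

-12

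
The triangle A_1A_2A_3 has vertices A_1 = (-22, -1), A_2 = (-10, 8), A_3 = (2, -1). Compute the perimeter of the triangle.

54

|A_1A_2| = √((12)² + (9)²) = √225 = 15
|A_2A_3| = √((12)² + (-9)²) = √225 = 15
|A_3A_1| = √((-24)² + (0)²) = √576 = 24
Perimeter = 15 + 15 + 24 = 54.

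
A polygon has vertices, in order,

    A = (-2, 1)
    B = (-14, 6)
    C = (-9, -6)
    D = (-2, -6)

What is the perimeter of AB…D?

|AB| = √((-12)² + (5)²) = √169 = 13
|BC| = √((5)² + (-12)²) = √169 = 13
|CD| = √((7)² + (0)²) = √49 = 7
|DA| = √((0)² + (7)²) = √49 = 7
Perimeter = 13 + 13 + 7 + 7 = 40.

40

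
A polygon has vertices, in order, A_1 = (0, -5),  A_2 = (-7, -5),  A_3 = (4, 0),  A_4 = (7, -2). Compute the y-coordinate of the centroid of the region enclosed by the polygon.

-511/174

Apply the shoelace (surveyor's) formula. First the cross-terms c_i = x_i·y_{i+1} − x_{i+1}·y_i:
  -35, 20, -8, -35  ⇒  2A = -58, A = -29.
Then Σ (y_i + y_{i+1})·c_i = 511, so ȳ = 511 / (6·(-29)) = -511/174.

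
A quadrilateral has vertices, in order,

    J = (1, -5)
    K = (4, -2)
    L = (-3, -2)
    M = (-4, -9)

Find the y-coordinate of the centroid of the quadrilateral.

Apply the shoelace formula. First the cross-terms c_i = x_i·y_{i+1} − x_{i+1}·y_i:
  18, -14, 19, 29  ⇒  2A = 52, A = 26.
Then Σ (y_i + y_{i+1})·c_i = -685, so ȳ = -685 / (6·26) = -685/156.

-685/156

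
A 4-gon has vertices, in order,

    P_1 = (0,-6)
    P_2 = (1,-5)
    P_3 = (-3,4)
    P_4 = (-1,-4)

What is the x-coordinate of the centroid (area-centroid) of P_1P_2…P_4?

Apply Gauss's area formula. First the cross-terms c_i = x_i·y_{i+1} − x_{i+1}·y_i:
  6, -11, 16, 6  ⇒  2A = 17, A = 8.5.
Then Σ (x_i + x_{i+1})·c_i = -42, so x̄ = -42 / (6·8.5) = -14/17.

-14/17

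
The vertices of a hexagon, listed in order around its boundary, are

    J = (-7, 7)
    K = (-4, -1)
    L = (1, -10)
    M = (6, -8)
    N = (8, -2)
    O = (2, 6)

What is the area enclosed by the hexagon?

144

Apply the shoelace (surveyor's) formula: 2A = Σ (x_i·y_{i+1} − x_{i+1}·y_i), indices taken mod 6.
Σ = (35) + (41) + (52) + (52) + (52) + (56) = 288
Area = |Σ|/2 = 144.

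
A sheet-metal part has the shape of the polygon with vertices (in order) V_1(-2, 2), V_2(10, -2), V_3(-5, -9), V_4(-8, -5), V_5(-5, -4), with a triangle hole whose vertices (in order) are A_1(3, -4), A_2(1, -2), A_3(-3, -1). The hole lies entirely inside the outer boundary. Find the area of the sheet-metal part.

Outer boundary:
Apply the surveyor's formula: 2A = Σ (x_i·y_{i+1} − x_{i+1}·y_i), indices taken mod 5.
Cross-terms: -16, -100, -47, 7, -18  ⇒  Σ = -174
Area = |Σ|/2 = 87.
Hole:
A_1→A_2: (3)(-2) − (1)(-4) = -2
A_2→A_3: (1)(-1) − (-3)(-2) = -7
A_3→A_1: (-3)(-4) − (3)(-1) = 15
Σ = 6
Area = |Σ|/2 = 3.
Net area = 87 − 3 = 84.

84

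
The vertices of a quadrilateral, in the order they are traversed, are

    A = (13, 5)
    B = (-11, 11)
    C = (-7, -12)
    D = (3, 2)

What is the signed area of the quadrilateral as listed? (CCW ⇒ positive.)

209

Apply the surveyor's formula: 2A = Σ (x_i·y_{i+1} − x_{i+1}·y_i), indices taken mod 4.
Cross-terms: 198, 209, 22, -11  ⇒  Σ = 418
Signed area = Σ/2 = 209 (positive ⇒ counter-clockwise traversal).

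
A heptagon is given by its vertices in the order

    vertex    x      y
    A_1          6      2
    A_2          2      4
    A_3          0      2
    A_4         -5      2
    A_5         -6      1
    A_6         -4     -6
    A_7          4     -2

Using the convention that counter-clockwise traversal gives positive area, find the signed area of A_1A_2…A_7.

A_1→A_2: (6)(4) − (2)(2) = 20
A_2→A_3: (2)(2) − (0)(4) = 4
A_3→A_4: (0)(2) − (-5)(2) = 10
A_4→A_5: (-5)(1) − (-6)(2) = 7
A_5→A_6: (-6)(-6) − (-4)(1) = 40
A_6→A_7: (-4)(-2) − (4)(-6) = 32
A_7→A_1: (4)(2) − (6)(-2) = 20
Σ = 133
Signed area = Σ/2 = 66.5 (positive ⇒ counter-clockwise traversal).

66.5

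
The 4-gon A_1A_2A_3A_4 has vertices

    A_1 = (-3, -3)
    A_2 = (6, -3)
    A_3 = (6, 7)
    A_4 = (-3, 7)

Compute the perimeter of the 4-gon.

|A_1A_2| = √((9)² + (0)²) = √81 = 9
|A_2A_3| = √((0)² + (10)²) = √100 = 10
|A_3A_4| = √((-9)² + (0)²) = √81 = 9
|A_4A_1| = √((0)² + (-10)²) = √100 = 10
Perimeter = 9 + 10 + 9 + 10 = 38.

38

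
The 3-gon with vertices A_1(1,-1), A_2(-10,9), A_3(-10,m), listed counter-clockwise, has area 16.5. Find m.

6

Write out the shoelace sum; only the two edges meeting at A_3 involve m:
2·Area = [((-10)·m − (-10)·9) + ((-10)·(-1) − 1·m)] + -1
       = -11·m + 99 = 33
⇒ m = 6.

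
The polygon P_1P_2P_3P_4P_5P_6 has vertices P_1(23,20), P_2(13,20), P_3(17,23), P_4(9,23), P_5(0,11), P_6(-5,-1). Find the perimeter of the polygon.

|P_1P_2| = √((-10)² + (0)²) = √100 = 10
|P_2P_3| = √((4)² + (3)²) = √25 = 5
|P_3P_4| = √((-8)² + (0)²) = √64 = 8
|P_4P_5| = √((-9)² + (-12)²) = √225 = 15
|P_5P_6| = √((-5)² + (-12)²) = √169 = 13
|P_6P_1| = √((28)² + (21)²) = √1225 = 35
Perimeter = 10 + 5 + 8 + 15 + 13 + 35 = 86.

86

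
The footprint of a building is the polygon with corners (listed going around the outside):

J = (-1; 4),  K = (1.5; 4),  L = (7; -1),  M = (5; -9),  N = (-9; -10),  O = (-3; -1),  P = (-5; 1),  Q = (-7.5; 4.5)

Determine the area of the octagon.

Apply the shoelace formula: 2A = Σ (x_i·y_{i+1} − x_{i+1}·y_i), indices taken mod 8.
J→K: (-1)(4) − (1.5)(4) = -10
K→L: (1.5)(-1) − (7)(4) = -29.5
L→M: (7)(-9) − (5)(-1) = -58
M→N: (5)(-10) − (-9)(-9) = -131
N→O: (-9)(-1) − (-3)(-10) = -21
O→P: (-3)(1) − (-5)(-1) = -8
P→Q: (-5)(4.5) − (-7.5)(1) = -15
Q→J: (-7.5)(4) − (-1)(4.5) = -25.5
Σ = -298
Area = |Σ|/2 = 149.

149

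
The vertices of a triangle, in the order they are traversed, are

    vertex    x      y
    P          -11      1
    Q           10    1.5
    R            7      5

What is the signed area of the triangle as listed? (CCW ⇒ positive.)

37.5

Apply the surveyor's formula: 2A = Σ (x_i·y_{i+1} − x_{i+1}·y_i), indices taken mod 3.
Cross-terms: -26.5, 39.5, 62  ⇒  Σ = 75
Signed area = Σ/2 = 37.5 (positive ⇒ counter-clockwise traversal).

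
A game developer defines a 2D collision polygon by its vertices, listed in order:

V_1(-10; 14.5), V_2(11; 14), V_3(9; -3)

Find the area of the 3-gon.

179

Σ = (-299.5) + (-159) + (100.5) = -358
Area = |Σ|/2 = 179.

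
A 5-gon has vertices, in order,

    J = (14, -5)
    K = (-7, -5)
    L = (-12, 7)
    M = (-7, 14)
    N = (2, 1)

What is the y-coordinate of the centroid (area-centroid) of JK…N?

Apply Gauss's area formula. First the cross-terms c_i = x_i·y_{i+1} − x_{i+1}·y_i:
  -105, -109, -119, -35, -24  ⇒  2A = -392, A = -196.
Then Σ (y_i + y_{i+1})·c_i = -2096, so ȳ = -2096 / (6·(-196)) = 262/147.

262/147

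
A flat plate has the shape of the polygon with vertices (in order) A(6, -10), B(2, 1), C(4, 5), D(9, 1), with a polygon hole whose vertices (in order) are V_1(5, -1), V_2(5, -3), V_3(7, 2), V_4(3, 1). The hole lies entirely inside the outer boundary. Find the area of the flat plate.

Outer boundary:
Apply the surveyor's formula: 2A = Σ (x_i·y_{i+1} − x_{i+1}·y_i), indices taken mod 4.
Cross-terms: 26, 6, -41, -96  ⇒  Σ = -105
Area = |Σ|/2 = 52.5.
Hole:
Apply the shoelace formula: 2A = Σ (x_i·y_{i+1} − x_{i+1}·y_i), indices taken mod 4.
Cross-terms: -10, 31, 1, -8  ⇒  Σ = 14
Area = |Σ|/2 = 7.
Net area = 52.5 − 7 = 45.5.

45.5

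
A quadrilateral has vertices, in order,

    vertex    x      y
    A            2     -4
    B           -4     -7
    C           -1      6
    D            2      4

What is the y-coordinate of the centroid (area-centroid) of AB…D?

Apply the shoelace (surveyor's) formula. First the cross-terms c_i = x_i·y_{i+1} − x_{i+1}·y_i:
  -30, -31, -16, -16  ⇒  2A = -93, A = -46.5.
Then Σ (y_i + y_{i+1})·c_i = 201, so ȳ = 201 / (6·(-46.5)) = -67/93.

-67/93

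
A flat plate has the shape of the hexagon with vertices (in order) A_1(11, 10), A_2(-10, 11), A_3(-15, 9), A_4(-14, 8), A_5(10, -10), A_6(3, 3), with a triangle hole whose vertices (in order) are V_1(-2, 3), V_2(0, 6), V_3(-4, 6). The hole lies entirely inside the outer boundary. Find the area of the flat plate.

Outer boundary:
A_1→A_2: (11)(11) − (-10)(10) = 221
A_2→A_3: (-10)(9) − (-15)(11) = 75
A_3→A_4: (-15)(8) − (-14)(9) = 6
A_4→A_5: (-14)(-10) − (10)(8) = 60
A_5→A_6: (10)(3) − (3)(-10) = 60
A_6→A_1: (3)(10) − (11)(3) = -3
Σ = 419
Area = |Σ|/2 = 209.5.
Hole:
Σ = (-12) + (24) + (0) = 12
Area = |Σ|/2 = 6.
Net area = 209.5 − 6 = 203.5.

203.5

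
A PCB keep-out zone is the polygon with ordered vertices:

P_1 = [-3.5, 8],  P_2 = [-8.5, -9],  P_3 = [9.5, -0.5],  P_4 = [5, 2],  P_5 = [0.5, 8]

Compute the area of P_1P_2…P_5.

Apply the shoelace (surveyor's) formula: 2A = Σ (x_i·y_{i+1} − x_{i+1}·y_i), indices taken mod 5.
Σ = (99.5) + (89.75) + (21.5) + (39) + (32) = 281.75
Area = |Σ|/2 = 140.875.

140.875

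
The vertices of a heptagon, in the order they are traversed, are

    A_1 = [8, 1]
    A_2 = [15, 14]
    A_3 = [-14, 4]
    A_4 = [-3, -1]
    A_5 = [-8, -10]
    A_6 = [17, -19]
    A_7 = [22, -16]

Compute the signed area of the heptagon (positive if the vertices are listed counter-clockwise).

Σ = (97) + (256) + (26) + (22) + (322) + (146) + (150) = 1019
Signed area = Σ/2 = 509.5 (positive ⇒ counter-clockwise traversal).

509.5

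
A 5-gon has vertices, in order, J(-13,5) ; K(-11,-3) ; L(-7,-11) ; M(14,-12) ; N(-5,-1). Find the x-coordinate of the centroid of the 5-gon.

Apply the shoelace (surveyor's) formula. First the cross-terms c_i = x_i·y_{i+1} − x_{i+1}·y_i:
  94, 100, 238, -74, -38  ⇒  2A = 320, A = 160.
Then Σ (x_i + x_{i+1})·c_i = -2372, so x̄ = -2372 / (6·160) = -593/240.

-593/240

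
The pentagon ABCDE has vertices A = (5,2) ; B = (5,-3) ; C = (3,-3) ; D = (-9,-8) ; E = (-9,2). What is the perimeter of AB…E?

44

|AB| = √((0)² + (-5)²) = √25 = 5
|BC| = √((-2)² + (0)²) = √4 = 2
|CD| = √((-12)² + (-5)²) = √169 = 13
|DE| = √((0)² + (10)²) = √100 = 10
|EA| = √((14)² + (0)²) = √196 = 14
Perimeter = 5 + 2 + 13 + 10 + 14 = 44.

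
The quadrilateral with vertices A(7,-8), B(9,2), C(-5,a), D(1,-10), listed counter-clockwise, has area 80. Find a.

-6

The doubled signed area Σ (x_i y_{i+1} − x_{i+1} y_i) is linear in a.
With a=0 it equals 208; the coefficient of a is 8 (from the two edges through C).
So 8·a + 208 = 2·80 = 160 ⇒ a = -6.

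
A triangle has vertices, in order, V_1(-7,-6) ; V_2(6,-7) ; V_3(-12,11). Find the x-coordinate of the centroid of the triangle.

Apply the shoelace formula. First the cross-terms c_i = x_i·y_{i+1} − x_{i+1}·y_i:
  85, -18, 149  ⇒  2A = 216, A = 108.
Then Σ (x_i + x_{i+1})·c_i = -2808, so x̄ = -2808 / (6·108) = -13/3.

-13/3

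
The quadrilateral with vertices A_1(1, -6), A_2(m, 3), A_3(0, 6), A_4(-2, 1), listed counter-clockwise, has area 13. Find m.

0

Write out the shoelace sum; only the two edges meeting at A_2 involve m:
2·Area = [(1·3 − m·(-6)) + (m·6 − 0·3)] + 23
       = 12·m + 26 = 26
⇒ m = 0.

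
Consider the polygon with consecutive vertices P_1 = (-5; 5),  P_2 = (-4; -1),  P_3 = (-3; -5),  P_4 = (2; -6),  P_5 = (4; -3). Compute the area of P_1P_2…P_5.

Σ = (25) + (17) + (28) + (18) + (5) = 93
Area = |Σ|/2 = 46.5.

46.5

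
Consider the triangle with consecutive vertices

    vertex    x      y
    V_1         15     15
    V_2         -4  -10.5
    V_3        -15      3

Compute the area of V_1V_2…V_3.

Apply the shoelace (surveyor's) formula: 2A = Σ (x_i·y_{i+1} − x_{i+1}·y_i), indices taken mod 3.
Σ = (-97.5) + (-169.5) + (-270) = -537
Area = |Σ|/2 = 268.5.

268.5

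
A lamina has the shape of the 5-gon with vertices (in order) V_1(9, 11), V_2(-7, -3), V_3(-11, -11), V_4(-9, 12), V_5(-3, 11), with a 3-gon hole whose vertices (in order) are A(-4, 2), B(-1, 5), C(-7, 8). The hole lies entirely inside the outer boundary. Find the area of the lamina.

Outer boundary:
Apply the shoelace (surveyor's) formula: 2A = Σ (x_i·y_{i+1} − x_{i+1}·y_i), indices taken mod 5.
Σ = (50) + (44) + (-231) + (-63) + (-132) = -332
Area = |Σ|/2 = 166.
Hole:
Σ = (-18) + (27) + (18) = 27
Area = |Σ|/2 = 13.5.
Net area = 166 − 13.5 = 152.5.

152.5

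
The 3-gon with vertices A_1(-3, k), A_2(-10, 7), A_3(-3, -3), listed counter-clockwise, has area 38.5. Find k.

8

Write out the shoelace sum; only the two edges meeting at A_1 involve k:
2·Area = [((-3)·k − (-3)·(-3)) + ((-3)·7 − (-10)·k)] + 51
       = 7·k + 21 = 77
⇒ k = 8.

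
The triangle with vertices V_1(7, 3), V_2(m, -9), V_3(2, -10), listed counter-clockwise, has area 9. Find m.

Write out the shoelace sum; only the two edges meeting at V_2 involve m:
2·Area = [(7·(-9) − m·3) + (m·(-10) − 2·(-9))] + 76
       = -13·m + 31 = 18
⇒ m = 1.

1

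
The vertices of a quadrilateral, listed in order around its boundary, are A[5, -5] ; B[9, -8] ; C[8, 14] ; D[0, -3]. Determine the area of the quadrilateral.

Cross-terms: 5, 190, -24, 15  ⇒  Σ = 186
Area = |Σ|/2 = 93.

93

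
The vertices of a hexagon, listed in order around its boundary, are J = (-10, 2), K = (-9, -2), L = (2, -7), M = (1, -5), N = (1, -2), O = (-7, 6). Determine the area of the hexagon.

Apply the shoelace formula: 2A = Σ (x_i·y_{i+1} − x_{i+1}·y_i), indices taken mod 6.
Cross-terms: 38, 67, -3, 3, -8, 46  ⇒  Σ = 143
Area = |Σ|/2 = 71.5.

71.5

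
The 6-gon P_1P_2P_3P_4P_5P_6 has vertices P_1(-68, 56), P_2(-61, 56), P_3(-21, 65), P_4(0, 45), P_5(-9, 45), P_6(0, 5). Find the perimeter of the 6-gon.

212

|P_1P_2| = √((7)² + (0)²) = √49 = 7
|P_2P_3| = √((40)² + (9)²) = √1681 = 41
|P_3P_4| = √((21)² + (-20)²) = √841 = 29
|P_4P_5| = √((-9)² + (0)²) = √81 = 9
|P_5P_6| = √((9)² + (-40)²) = √1681 = 41
|P_6P_1| = √((-68)² + (51)²) = √7225 = 85
Perimeter = 7 + 41 + 29 + 9 + 41 + 85 = 212.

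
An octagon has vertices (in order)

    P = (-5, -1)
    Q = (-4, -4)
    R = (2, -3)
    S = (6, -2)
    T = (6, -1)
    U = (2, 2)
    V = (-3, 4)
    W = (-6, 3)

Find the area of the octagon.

Apply the shoelace (surveyor's) formula: 2A = Σ (x_i·y_{i+1} − x_{i+1}·y_i), indices taken mod 8.
Σ = (16) + (20) + (14) + (6) + (14) + (14) + (15) + (21) = 120
Area = |Σ|/2 = 60.

60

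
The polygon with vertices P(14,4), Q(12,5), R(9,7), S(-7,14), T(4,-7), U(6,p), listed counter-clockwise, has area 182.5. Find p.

The doubled signed area Σ (x_i y_{i+1} − x_{i+1} y_i) is linear in p.
With p=0 it equals 295; the coefficient of p is -10 (from the two edges through U).
So -10·p + 295 = 2·182.5 = 365 ⇒ p = -7.

-7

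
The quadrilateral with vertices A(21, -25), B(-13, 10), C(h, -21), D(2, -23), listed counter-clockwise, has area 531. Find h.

Write out the shoelace sum; only the two edges meeting at C involve h:
2·Area = [((-13)·(-21) − h·10) + (h·(-23) − 2·(-21))] + 318
       = -33·h + 633 = 1062
⇒ h = -13.

-13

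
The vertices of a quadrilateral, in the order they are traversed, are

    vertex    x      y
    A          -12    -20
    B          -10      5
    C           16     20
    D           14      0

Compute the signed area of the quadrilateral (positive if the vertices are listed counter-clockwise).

-550

Apply Gauss's area formula: 2A = Σ (x_i·y_{i+1} − x_{i+1}·y_i), indices taken mod 4.
A→B: (-12)(5) − (-10)(-20) = -260
B→C: (-10)(20) − (16)(5) = -280
C→D: (16)(0) − (14)(20) = -280
D→A: (14)(-20) − (-12)(0) = -280
Σ = -1100
Signed area = Σ/2 = -550 (negative ⇒ clockwise traversal).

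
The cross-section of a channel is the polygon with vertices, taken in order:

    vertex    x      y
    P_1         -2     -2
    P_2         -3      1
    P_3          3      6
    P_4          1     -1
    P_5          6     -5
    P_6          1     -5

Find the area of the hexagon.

37

Σ = (-8) + (-21) + (-9) + (1) + (-25) + (-12) = -74
Area = |Σ|/2 = 37.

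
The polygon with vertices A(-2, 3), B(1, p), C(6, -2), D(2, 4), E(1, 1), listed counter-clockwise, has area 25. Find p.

-3

The doubled signed area Σ (x_i y_{i+1} − x_{i+1} y_i) is linear in p.
With p=0 it equals 26; the coefficient of p is -8 (from the two edges through B).
So -8·p + 26 = 2·25 = 50 ⇒ p = -3.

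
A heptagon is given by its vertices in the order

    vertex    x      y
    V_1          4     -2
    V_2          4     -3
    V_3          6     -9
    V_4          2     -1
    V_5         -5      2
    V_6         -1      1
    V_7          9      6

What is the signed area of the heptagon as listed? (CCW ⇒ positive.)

Apply the shoelace formula: 2A = Σ (x_i·y_{i+1} − x_{i+1}·y_i), indices taken mod 7.
Cross-terms: -4, -18, 12, -1, -3, -15, -42  ⇒  Σ = -71
Signed area = Σ/2 = -35.5 (negative ⇒ clockwise traversal).

-35.5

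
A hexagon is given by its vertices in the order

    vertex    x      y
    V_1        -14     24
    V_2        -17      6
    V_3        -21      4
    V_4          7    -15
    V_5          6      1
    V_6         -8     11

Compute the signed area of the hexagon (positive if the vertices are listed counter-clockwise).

401

Apply Gauss's area formula: 2A = Σ (x_i·y_{i+1} − x_{i+1}·y_i), indices taken mod 6.
Cross-terms: 324, 58, 287, 97, 74, -38  ⇒  Σ = 802
Signed area = Σ/2 = 401 (positive ⇒ counter-clockwise traversal).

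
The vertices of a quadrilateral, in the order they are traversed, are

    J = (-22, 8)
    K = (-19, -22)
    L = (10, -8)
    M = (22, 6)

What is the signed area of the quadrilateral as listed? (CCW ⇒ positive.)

Apply the shoelace (surveyor's) formula: 2A = Σ (x_i·y_{i+1} − x_{i+1}·y_i), indices taken mod 4.
J→K: (-22)(-22) − (-19)(8) = 636
K→L: (-19)(-8) − (10)(-22) = 372
L→M: (10)(6) − (22)(-8) = 236
M→J: (22)(8) − (-22)(6) = 308
Σ = 1552
Signed area = Σ/2 = 776 (positive ⇒ counter-clockwise traversal).

776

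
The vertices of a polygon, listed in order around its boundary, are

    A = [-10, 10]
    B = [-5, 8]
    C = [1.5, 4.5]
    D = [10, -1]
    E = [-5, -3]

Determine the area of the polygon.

A→B: (-10)(8) − (-5)(10) = -30
B→C: (-5)(4.5) − (1.5)(8) = -34.5
C→D: (1.5)(-1) − (10)(4.5) = -46.5
D→E: (10)(-3) − (-5)(-1) = -35
E→A: (-5)(10) − (-10)(-3) = -80
Σ = -226
Area = |Σ|/2 = 113.

113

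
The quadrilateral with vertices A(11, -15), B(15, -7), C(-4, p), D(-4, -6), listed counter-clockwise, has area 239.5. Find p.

11

The doubled signed area Σ (x_i y_{i+1} − x_{i+1} y_i) is linear in p.
With p=0 it equals 270; the coefficient of p is 19 (from the two edges through C).
So 19·p + 270 = 2·239.5 = 479 ⇒ p = 11.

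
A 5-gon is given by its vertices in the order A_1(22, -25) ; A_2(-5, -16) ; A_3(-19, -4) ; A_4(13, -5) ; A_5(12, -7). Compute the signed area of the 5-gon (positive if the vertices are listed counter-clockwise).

Apply the shoelace formula: 2A = Σ (x_i·y_{i+1} − x_{i+1}·y_i), indices taken mod 5.
Σ = (-477) + (-284) + (147) + (-31) + (-146) = -791
Signed area = Σ/2 = -395.5 (negative ⇒ clockwise traversal).

-395.5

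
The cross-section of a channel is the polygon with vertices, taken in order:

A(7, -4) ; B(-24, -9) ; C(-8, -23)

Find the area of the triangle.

Apply the shoelace (surveyor's) formula: 2A = Σ (x_i·y_{i+1} − x_{i+1}·y_i), indices taken mod 3.
A→B: (7)(-9) − (-24)(-4) = -159
B→C: (-24)(-23) − (-8)(-9) = 480
C→A: (-8)(-4) − (7)(-23) = 193
Σ = 514
Area = |Σ|/2 = 257.

257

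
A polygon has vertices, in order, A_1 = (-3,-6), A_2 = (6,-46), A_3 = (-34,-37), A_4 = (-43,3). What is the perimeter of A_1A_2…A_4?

|A_1A_2| = √((9)² + (-40)²) = √1681 = 41
|A_2A_3| = √((-40)² + (9)²) = √1681 = 41
|A_3A_4| = √((-9)² + (40)²) = √1681 = 41
|A_4A_1| = √((40)² + (-9)²) = √1681 = 41
Perimeter = 41 + 41 + 41 + 41 = 164.

164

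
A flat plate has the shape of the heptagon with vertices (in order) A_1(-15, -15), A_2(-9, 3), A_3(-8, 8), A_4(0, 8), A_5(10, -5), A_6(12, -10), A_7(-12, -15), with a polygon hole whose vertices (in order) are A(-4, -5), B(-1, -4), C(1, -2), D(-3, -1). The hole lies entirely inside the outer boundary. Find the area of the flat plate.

368

Outer boundary:
Apply Gauss's area formula: 2A = Σ (x_i·y_{i+1} − x_{i+1}·y_i), indices taken mod 7.
A_1→A_2: (-15)(3) − (-9)(-15) = -180
A_2→A_3: (-9)(8) − (-8)(3) = -48
A_3→A_4: (-8)(8) − (0)(8) = -64
A_4→A_5: (0)(-5) − (10)(8) = -80
A_5→A_6: (10)(-10) − (12)(-5) = -40
A_6→A_7: (12)(-15) − (-12)(-10) = -300
A_7→A_1: (-12)(-15) − (-15)(-15) = -45
Σ = -757
Area = |Σ|/2 = 378.5.
Hole:
Apply Gauss's area formula: 2A = Σ (x_i·y_{i+1} − x_{i+1}·y_i), indices taken mod 4.
Σ = (11) + (6) + (-7) + (11) = 21
Area = |Σ|/2 = 10.5.
Net area = 378.5 − 10.5 = 368.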